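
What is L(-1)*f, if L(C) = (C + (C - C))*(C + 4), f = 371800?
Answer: -1115400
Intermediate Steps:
L(C) = C*(4 + C) (L(C) = (C + 0)*(4 + C) = C*(4 + C))
L(-1)*f = -(4 - 1)*371800 = -1*3*371800 = -3*371800 = -1115400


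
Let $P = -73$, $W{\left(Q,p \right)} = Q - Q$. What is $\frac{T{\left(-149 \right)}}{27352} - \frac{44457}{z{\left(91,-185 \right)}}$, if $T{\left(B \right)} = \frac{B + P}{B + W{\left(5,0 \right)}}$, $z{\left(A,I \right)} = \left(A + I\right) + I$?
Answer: $\frac{30197042279}{189508332} \approx 159.34$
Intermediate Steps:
$W{\left(Q,p \right)} = 0$
$z{\left(A,I \right)} = A + 2 I$
$T{\left(B \right)} = \frac{-73 + B}{B}$ ($T{\left(B \right)} = \frac{B - 73}{B + 0} = \frac{-73 + B}{B}$)
$\frac{T{\left(-149 \right)}}{27352} - \frac{44457}{z{\left(91,-185 \right)}} = \frac{\frac{1}{-149} \left(-73 - 149\right)}{27352} - \frac{44457}{91 + 2 \left(-185\right)} = \left(- \frac{1}{149}\right) \left(-222\right) \frac{1}{27352} - \frac{44457}{91 - 370} = \frac{222}{149} \cdot \frac{1}{27352} - \frac{44457}{-279} = \frac{111}{2037724} - - \frac{14819}{93} = \frac{111}{2037724} + \frac{14819}{93} = \frac{30197042279}{189508332}$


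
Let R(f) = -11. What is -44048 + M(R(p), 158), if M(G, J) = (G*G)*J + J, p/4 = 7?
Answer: -24772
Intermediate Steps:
p = 28 (p = 4*7 = 28)
M(G, J) = J + J*G² (M(G, J) = G²*J + J = J*G² + J = J + J*G²)
-44048 + M(R(p), 158) = -44048 + 158*(1 + (-11)²) = -44048 + 158*(1 + 121) = -44048 + 158*122 = -44048 + 19276 = -24772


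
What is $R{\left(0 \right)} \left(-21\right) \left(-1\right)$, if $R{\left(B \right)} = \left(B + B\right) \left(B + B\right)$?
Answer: $0$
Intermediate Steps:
$R{\left(B \right)} = 4 B^{2}$ ($R{\left(B \right)} = 2 B 2 B = 4 B^{2}$)
$R{\left(0 \right)} \left(-21\right) \left(-1\right) = 4 \cdot 0^{2} \left(-21\right) \left(-1\right) = 4 \cdot 0 \left(-21\right) \left(-1\right) = 0 \left(-21\right) \left(-1\right) = 0 \left(-1\right) = 0$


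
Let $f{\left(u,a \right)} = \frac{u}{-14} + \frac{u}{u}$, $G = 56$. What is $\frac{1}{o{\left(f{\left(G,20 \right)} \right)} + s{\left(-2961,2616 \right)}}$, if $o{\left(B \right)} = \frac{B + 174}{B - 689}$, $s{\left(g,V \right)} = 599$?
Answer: $\frac{692}{414337} \approx 0.0016701$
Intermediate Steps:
$f{\left(u,a \right)} = 1 - \frac{u}{14}$ ($f{\left(u,a \right)} = u \left(- \frac{1}{14}\right) + 1 = - \frac{u}{14} + 1 = 1 - \frac{u}{14}$)
$o{\left(B \right)} = \frac{174 + B}{-689 + B}$
$\frac{1}{o{\left(f{\left(G,20 \right)} \right)} + s{\left(-2961,2616 \right)}} = \frac{1}{\frac{174 + \left(1 - 4\right)}{-689 + \left(1 - 4\right)} + 599} = \frac{1}{\frac{174 - 3}{-689 - 3} + 599} = \frac{1}{\frac{1}{-692} \cdot 171 + 599} = \frac{1}{\left(- \frac{1}{692}\right) 171 + 599} = \frac{1}{- \frac{171}{692} + 599} = \frac{1}{\frac{414337}{692}} = \frac{692}{414337}$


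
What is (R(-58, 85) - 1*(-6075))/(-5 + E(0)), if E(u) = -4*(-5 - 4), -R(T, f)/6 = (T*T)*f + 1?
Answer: -1709571/31 ≈ -55147.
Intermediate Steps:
R(T, f) = -6 - 6*f*T² (R(T, f) = -6*((T*T)*f + 1) = -6*(T²*f + 1) = -6*(f*T² + 1) = -6*(1 + f*T²) = -6 - 6*f*T²)
E(u) = 36 (E(u) = -4*(-9) = 36)
(R(-58, 85) - 1*(-6075))/(-5 + E(0)) = ((-6 - 6*85*(-58)²) - 1*(-6075))/(-5 + 36) = ((-6 - 6*85*3364) + 6075)/31 = ((-6 - 1715640) + 6075)*(1/31) = (-1715646 + 6075)*(1/31) = -1709571*1/31 = -1709571/31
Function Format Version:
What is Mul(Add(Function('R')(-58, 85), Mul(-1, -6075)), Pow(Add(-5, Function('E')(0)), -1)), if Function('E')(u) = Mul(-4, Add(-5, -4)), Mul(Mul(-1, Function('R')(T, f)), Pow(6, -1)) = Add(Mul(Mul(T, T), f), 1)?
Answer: Rational(-1709571, 31) ≈ -55147.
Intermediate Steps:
Function('R')(T, f) = Add(-6, Mul(-6, f, Pow(T, 2))) (Function('R')(T, f) = Mul(-6, Add(Mul(Mul(T, T), f), 1)) = Mul(-6, Add(Mul(Pow(T, 2), f), 1)) = Mul(-6, Add(Mul(f, Pow(T, 2)), 1)) = Mul(-6, Add(1, Mul(f, Pow(T, 2)))) = Add(-6, Mul(-6, f, Pow(T, 2))))
Function('E')(u) = 36 (Function('E')(u) = Mul(-4, -9) = 36)
Mul(Add(Function('R')(-58, 85), Mul(-1, -6075)), Pow(Add(-5, Function('E')(0)), -1)) = Mul(Add(Add(-6, Mul(-6, 85, Pow(-58, 2))), Mul(-1, -6075)), Pow(Add(-5, 36), -1)) = Mul(Add(Add(-6, Mul(-6, 85, 3364)), 6075), Pow(31, -1)) = Mul(Add(Add(-6, -1715640), 6075), Rational(1, 31)) = Mul(Add(-1715646, 6075), Rational(1, 31)) = Mul(-1709571, Rational(1, 31)) = Rational(-1709571, 31)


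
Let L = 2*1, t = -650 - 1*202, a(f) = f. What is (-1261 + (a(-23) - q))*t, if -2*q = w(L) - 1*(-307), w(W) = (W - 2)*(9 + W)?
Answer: 963186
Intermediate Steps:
t = -852 (t = -650 - 202 = -852)
L = 2
w(W) = (-2 + W)*(9 + W)
q = -307/2 (q = -((-18 + 2**2 + 7*2) - 1*(-307))/2 = -((-18 + 4 + 14) + 307)/2 = -(0 + 307)/2 = -1/2*307 = -307/2 ≈ -153.50)
(-1261 + (a(-23) - q))*t = (-1261 + (-23 - 1*(-307/2)))*(-852) = (-1261 + (-23 + 307/2))*(-852) = (-1261 + 261/2)*(-852) = -2261/2*(-852) = 963186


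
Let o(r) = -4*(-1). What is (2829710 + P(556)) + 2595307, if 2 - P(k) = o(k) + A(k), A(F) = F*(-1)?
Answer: 5425571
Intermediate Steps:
o(r) = 4
A(F) = -F
P(k) = -2 + k (P(k) = 2 - (4 - k) = 2 + (-4 + k) = -2 + k)
(2829710 + P(556)) + 2595307 = (2829710 + (-2 + 556)) + 2595307 = (2829710 + 554) + 2595307 = 2830264 + 2595307 = 5425571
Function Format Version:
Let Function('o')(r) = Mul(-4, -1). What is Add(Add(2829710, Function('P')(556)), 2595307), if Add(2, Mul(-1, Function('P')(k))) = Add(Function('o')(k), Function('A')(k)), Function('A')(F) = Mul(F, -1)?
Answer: 5425571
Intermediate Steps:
Function('o')(r) = 4
Function('A')(F) = Mul(-1, F)
Function('P')(k) = Add(-2, k) (Function('P')(k) = Add(2, Mul(-1, Add(4, Mul(-1, k)))) = Add(2, Add(-4, k)) = Add(-2, k))
Add(Add(2829710, Function('P')(556)), 2595307) = Add(Add(2829710, Add(-2, 556)), 2595307) = Add(Add(2829710, 554), 2595307) = Add(2830264, 2595307) = 5425571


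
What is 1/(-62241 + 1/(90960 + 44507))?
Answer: -135467/8431601546 ≈ -1.6067e-5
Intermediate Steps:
1/(-62241 + 1/(90960 + 44507)) = 1/(-62241 + 1/135467) = 1/(-8431601546/135467) = -135467/8431601546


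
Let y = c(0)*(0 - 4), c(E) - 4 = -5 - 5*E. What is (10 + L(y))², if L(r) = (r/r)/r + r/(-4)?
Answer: 1369/16 ≈ 85.563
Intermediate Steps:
c(E) = -1 - 5*E (c(E) = 4 + (-5 - 5*E) = -1 - 5*E)
y = 4 (y = (-1 - 5*0)*(0 - 4) = (-1 + 0)*(-4) = -1*(-4) = 4)
L(r) = 1/r - r/4 (L(r) = 1/r + r*(-¼) = 1/r - r/4)
(10 + L(y))² = (10 + (1/4 - ¼*4))² = (10 + (¼ - 1))² = (10 - ¾)² = (37/4)² = 1369/16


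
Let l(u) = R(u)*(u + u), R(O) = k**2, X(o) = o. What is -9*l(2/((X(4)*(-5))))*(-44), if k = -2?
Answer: -1584/5 ≈ -316.80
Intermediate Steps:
R(O) = 4 (R(O) = (-2)**2 = 4)
l(u) = 8*u (l(u) = 4*(u + u) = 4*(2*u) = 8*u)
-9*l(2/((X(4)*(-5))))*(-44) = -72*2/((4*(-5)))*(-44) = -72*2/(-20)*(-44) = -72*2*(-1/20)*(-44) = -72*(-1)/10*(-44) = -9*(-4/5)*(-44) = (36/5)*(-44) = -1584/5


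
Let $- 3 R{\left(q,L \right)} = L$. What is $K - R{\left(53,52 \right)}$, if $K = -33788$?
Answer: $- \frac{101312}{3} \approx -33771.0$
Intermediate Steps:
$R{\left(q,L \right)} = - \frac{L}{3}$
$K - R{\left(53,52 \right)} = -33788 - \left(- \frac{1}{3}\right) 52 = -33788 - - \frac{52}{3} = -33788 + \frac{52}{3} = - \frac{101312}{3}$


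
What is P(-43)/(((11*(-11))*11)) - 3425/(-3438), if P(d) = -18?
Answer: 4620559/4575978 ≈ 1.0097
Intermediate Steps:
P(-43)/(((11*(-11))*11)) - 3425/(-3438) = -18/((11*(-11))*11) - 3425/(-3438) = -18/((-121*11)) - 3425*(-1/3438) = -18/(-1331) + 3425/3438 = -18*(-1/1331) + 3425/3438 = 18/1331 + 3425/3438 = 4620559/4575978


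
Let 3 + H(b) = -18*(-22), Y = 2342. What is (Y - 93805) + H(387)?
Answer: -91070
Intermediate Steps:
H(b) = 393 (H(b) = -3 - 18*(-22) = -3 + 396 = 393)
(Y - 93805) + H(387) = (2342 - 93805) + 393 = -91463 + 393 = -91070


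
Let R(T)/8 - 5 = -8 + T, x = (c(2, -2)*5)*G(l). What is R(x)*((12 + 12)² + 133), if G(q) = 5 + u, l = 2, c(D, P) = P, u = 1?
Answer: -357336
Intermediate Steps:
G(q) = 6 (G(q) = 5 + 1 = 6)
x = -60 (x = -2*5*6 = -10*6 = -60)
R(T) = -24 + 8*T (R(T) = 40 + 8*(-8 + T) = 40 + (-64 + 8*T) = -24 + 8*T)
R(x)*((12 + 12)² + 133) = (-24 + 8*(-60))*((12 + 12)² + 133) = (-24 - 480)*(24² + 133) = -504*(576 + 133) = -504*709 = -357336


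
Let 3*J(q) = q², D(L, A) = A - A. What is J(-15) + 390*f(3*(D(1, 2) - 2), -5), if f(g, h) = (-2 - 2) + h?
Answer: -3435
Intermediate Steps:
D(L, A) = 0
J(q) = q²/3
f(g, h) = -4 + h
J(-15) + 390*f(3*(D(1, 2) - 2), -5) = (⅓)*(-15)² + 390*(-4 - 5) = (⅓)*225 + 390*(-9) = 75 - 3510 = -3435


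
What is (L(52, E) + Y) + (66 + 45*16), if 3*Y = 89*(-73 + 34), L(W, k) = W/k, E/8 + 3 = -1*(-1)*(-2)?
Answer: -3723/10 ≈ -372.30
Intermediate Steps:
E = -40 (E = -24 + 8*(-1*(-1)*(-2)) = -24 + 8*(1*(-2)) = -24 + 8*(-2) = -24 - 16 = -40)
Y = -1157 (Y = (89*(-73 + 34))/3 = (89*(-39))/3 = (1/3)*(-3471) = -1157)
(L(52, E) + Y) + (66 + 45*16) = (52/(-40) - 1157) + (66 + 45*16) = (52*(-1/40) - 1157) + (66 + 720) = (-13/10 - 1157) + 786 = -11583/10 + 786 = -3723/10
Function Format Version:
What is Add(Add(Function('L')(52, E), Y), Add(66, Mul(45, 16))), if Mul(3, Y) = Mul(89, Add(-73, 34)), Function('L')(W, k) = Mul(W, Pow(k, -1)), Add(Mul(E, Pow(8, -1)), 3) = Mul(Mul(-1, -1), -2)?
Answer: Rational(-3723, 10) ≈ -372.30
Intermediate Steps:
E = -40 (E = Add(-24, Mul(8, Mul(Mul(-1, -1), -2))) = Add(-24, Mul(8, Mul(1, -2))) = Add(-24, Mul(8, -2)) = Add(-24, -16) = -40)
Y = -1157 (Y = Mul(Rational(1, 3), Mul(89, Add(-73, 34))) = Mul(Rational(1, 3), Mul(89, -39)) = Mul(Rational(1, 3), -3471) = -1157)
Add(Add(Function('L')(52, E), Y), Add(66, Mul(45, 16))) = Add(Add(Mul(52, Pow(-40, -1)), -1157), Add(66, Mul(45, 16))) = Add(Add(Mul(52, Rational(-1, 40)), -1157), Add(66, 720)) = Add(Add(Rational(-13, 10), -1157), 786) = Add(Rational(-11583, 10), 786) = Rational(-3723, 10)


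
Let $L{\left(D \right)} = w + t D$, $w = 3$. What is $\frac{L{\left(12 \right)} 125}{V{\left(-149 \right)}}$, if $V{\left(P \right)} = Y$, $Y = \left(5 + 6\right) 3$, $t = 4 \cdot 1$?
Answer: $\frac{2125}{11} \approx 193.18$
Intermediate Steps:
$t = 4$
$L{\left(D \right)} = 3 + 4 D$
$Y = 33$ ($Y = 11 \cdot 3 = 33$)
$V{\left(P \right)} = 33$
$\frac{L{\left(12 \right)} 125}{V{\left(-149 \right)}} = \frac{\left(3 + 4 \cdot 12\right) 125}{33} = \left(3 + 48\right) 125 \cdot \frac{1}{33} = 51 \cdot 125 \cdot \frac{1}{33} = 6375 \cdot \frac{1}{33} = \frac{2125}{11}$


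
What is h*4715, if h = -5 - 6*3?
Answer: -108445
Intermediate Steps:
h = -23 (h = -5 - 18 = -23)
h*4715 = -23*4715 = -108445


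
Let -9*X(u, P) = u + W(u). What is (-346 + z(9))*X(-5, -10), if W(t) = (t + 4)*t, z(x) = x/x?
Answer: 0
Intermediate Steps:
z(x) = 1
W(t) = t*(4 + t) (W(t) = (4 + t)*t = t*(4 + t))
X(u, P) = -u/9 - u*(4 + u)/9 (X(u, P) = -(u + u*(4 + u))/9 = -u/9 - u*(4 + u)/9)
(-346 + z(9))*X(-5, -10) = (-346 + 1)*((⅑)*(-5)*(-5 - 1*(-5))) = -115*(-5)*(-5 + 5)/3 = -115*(-5)*0/3 = -345*0 = 0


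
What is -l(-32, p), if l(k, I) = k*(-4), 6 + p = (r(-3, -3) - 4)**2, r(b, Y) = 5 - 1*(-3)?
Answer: -128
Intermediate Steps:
r(b, Y) = 8 (r(b, Y) = 5 + 3 = 8)
p = 10 (p = -6 + (8 - 4)**2 = -6 + 4**2 = -6 + 16 = 10)
l(k, I) = -4*k
-l(-32, p) = -(-4)*(-32) = -1*128 = -128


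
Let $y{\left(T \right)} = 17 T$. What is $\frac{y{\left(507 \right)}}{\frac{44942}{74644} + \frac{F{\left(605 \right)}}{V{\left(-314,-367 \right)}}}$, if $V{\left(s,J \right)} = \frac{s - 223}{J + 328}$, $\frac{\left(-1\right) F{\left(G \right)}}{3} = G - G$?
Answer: $\frac{321678318}{22471} \approx 14315.0$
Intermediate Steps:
$F{\left(G \right)} = 0$ ($F{\left(G \right)} = - 3 \left(G - G\right) = \left(-3\right) 0 = 0$)
$V{\left(s,J \right)} = \frac{-223 + s}{328 + J}$
$\frac{y{\left(507 \right)}}{\frac{44942}{74644} + \frac{F{\left(605 \right)}}{V{\left(-314,-367 \right)}}} = \frac{17 \cdot 507}{\frac{44942}{74644} + \frac{0}{\frac{1}{328 - 367} \left(-223 - 314\right)}} = \frac{8619}{44942 \cdot \frac{1}{74644} + \frac{0}{\frac{1}{-39} \left(-537\right)}} = \frac{8619}{\frac{22471}{37322} + \frac{0}{\left(- \frac{1}{39}\right) \left(-537\right)}} = \frac{8619}{\frac{22471}{37322} + \frac{0}{\frac{179}{13}}} = \frac{8619}{\frac{22471}{37322} + 0 \cdot \frac{13}{179}} = \frac{8619}{\frac{22471}{37322} + 0} = \frac{8619}{\frac{22471}{37322}} = 8619 \cdot \frac{37322}{22471} = \frac{321678318}{22471}$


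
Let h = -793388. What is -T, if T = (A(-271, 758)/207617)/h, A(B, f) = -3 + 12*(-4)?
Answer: -51/164720836396 ≈ -3.0961e-10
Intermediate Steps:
A(B, f) = -51 (A(B, f) = -3 - 48 = -51)
T = 51/164720836396 (T = -51/207617/(-793388) = -51*1/207617*(-1/793388) = -51/207617*(-1/793388) = 51/164720836396 ≈ 3.0961e-10)
-T = -1*51/164720836396 = -51/164720836396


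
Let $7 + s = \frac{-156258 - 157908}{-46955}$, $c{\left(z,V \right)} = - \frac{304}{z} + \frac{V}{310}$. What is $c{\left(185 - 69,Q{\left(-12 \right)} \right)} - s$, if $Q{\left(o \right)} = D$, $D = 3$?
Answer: $- \frac{194329781}{84425090} \approx -2.3018$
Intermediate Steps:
$Q{\left(o \right)} = 3$
$c{\left(z,V \right)} = - \frac{304}{z} + \frac{V}{310}$ ($c{\left(z,V \right)} = - \frac{304}{z} + V \frac{1}{310} = - \frac{304}{z} + \frac{V}{310}$)
$s = - \frac{14519}{46955}$ ($s = -7 + \frac{-156258 - 157908}{-46955} = -7 + \left(-156258 - 157908\right) \left(- \frac{1}{46955}\right) = -7 - - \frac{314166}{46955} = -7 + \frac{314166}{46955} = - \frac{14519}{46955} \approx -0.30921$)
$c{\left(185 - 69,Q{\left(-12 \right)} \right)} - s = \left(- \frac{304}{185 - 69} + \frac{1}{310} \cdot 3\right) - - \frac{14519}{46955} = \left(- \frac{304}{116} + \frac{3}{310}\right) + \frac{14519}{46955} = \left(\left(-304\right) \frac{1}{116} + \frac{3}{310}\right) + \frac{14519}{46955} = \left(- \frac{76}{29} + \frac{3}{310}\right) + \frac{14519}{46955} = - \frac{23473}{8990} + \frac{14519}{46955} = - \frac{194329781}{84425090}$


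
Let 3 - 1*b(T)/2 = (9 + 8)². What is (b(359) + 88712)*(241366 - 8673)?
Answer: 20509561020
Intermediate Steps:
b(T) = -572 (b(T) = 6 - 2*(9 + 8)² = 6 - 2*17² = 6 - 2*289 = 6 - 578 = -572)
(b(359) + 88712)*(241366 - 8673) = (-572 + 88712)*(241366 - 8673) = 88140*232693 = 20509561020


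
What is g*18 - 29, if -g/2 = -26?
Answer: 907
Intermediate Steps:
g = 52 (g = -2*(-26) = 52)
g*18 - 29 = 52*18 - 29 = 936 - 29 = 907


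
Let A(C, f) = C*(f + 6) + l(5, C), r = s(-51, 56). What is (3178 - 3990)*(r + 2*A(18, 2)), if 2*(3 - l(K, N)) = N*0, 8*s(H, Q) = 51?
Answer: -487809/2 ≈ -2.4390e+5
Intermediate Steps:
s(H, Q) = 51/8 (s(H, Q) = (1/8)*51 = 51/8)
l(K, N) = 3 (l(K, N) = 3 - N*0/2 = 3 - 1/2*0 = 3 + 0 = 3)
r = 51/8 ≈ 6.3750
A(C, f) = 3 + C*(6 + f) (A(C, f) = C*(f + 6) + 3 = C*(6 + f) + 3 = 3 + C*(6 + f))
(3178 - 3990)*(r + 2*A(18, 2)) = (3178 - 3990)*(51/8 + 2*(3 + 6*18 + 18*2)) = -812*(51/8 + 2*(3 + 108 + 36)) = -812*(51/8 + 2*147) = -812*(51/8 + 294) = -812*2403/8 = -487809/2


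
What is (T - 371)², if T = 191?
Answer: 32400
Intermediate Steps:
(T - 371)² = (191 - 371)² = (-180)² = 32400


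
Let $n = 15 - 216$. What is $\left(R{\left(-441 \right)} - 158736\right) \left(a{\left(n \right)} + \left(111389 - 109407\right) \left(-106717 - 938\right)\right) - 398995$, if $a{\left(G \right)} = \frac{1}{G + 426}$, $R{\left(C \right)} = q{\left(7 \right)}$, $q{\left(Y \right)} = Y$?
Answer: $\frac{7620380352312646}{225} \approx 3.3868 \cdot 10^{13}$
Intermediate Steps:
$R{\left(C \right)} = 7$
$n = -201$ ($n = 15 - 216 = -201$)
$a{\left(G \right)} = \frac{1}{426 + G}$
$\left(R{\left(-441 \right)} - 158736\right) \left(a{\left(n \right)} + \left(111389 - 109407\right) \left(-106717 - 938\right)\right) - 398995 = \left(7 - 158736\right) \left(\frac{1}{426 - 201} + \left(111389 - 109407\right) \left(-106717 - 938\right)\right) - 398995 = - 158729 \left(\frac{1}{225} + 1982 \left(-107655\right)\right) - 398995 = - 158729 \left(\frac{1}{225} - 213372210\right) - 398995 = \left(-158729\right) \left(- \frac{48008747249}{225}\right) - 398995 = \frac{7620380442086521}{225} - 398995 = \frac{7620380352312646}{225}$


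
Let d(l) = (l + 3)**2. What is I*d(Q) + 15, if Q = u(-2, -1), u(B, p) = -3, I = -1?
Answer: 15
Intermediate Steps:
Q = -3
d(l) = (3 + l)**2
I*d(Q) + 15 = -(3 - 3)**2 + 15 = -1*0**2 + 15 = -1*0 + 15 = 0 + 15 = 15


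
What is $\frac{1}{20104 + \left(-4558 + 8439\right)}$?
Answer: $\frac{1}{23985} \approx 4.1693 \cdot 10^{-5}$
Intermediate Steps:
$\frac{1}{20104 + \left(-4558 + 8439\right)} = \frac{1}{20104 + 3881} = \frac{1}{23985}$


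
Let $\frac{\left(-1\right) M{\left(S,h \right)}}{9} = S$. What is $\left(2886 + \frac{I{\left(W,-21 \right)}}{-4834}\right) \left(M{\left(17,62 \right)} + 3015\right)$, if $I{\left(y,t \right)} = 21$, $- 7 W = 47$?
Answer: $\frac{19963742193}{2417} \approx 8.2597 \cdot 10^{6}$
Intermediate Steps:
$W = - \frac{47}{7}$ ($W = \left(- \frac{1}{7}\right) 47 = - \frac{47}{7} \approx -6.7143$)
$M{\left(S,h \right)} = - 9 S$
$\left(2886 + \frac{I{\left(W,-21 \right)}}{-4834}\right) \left(M{\left(17,62 \right)} + 3015\right) = \left(2886 + \frac{21}{-4834}\right) \left(\left(-9\right) 17 + 3015\right) = \left(2886 + 21 \left(- \frac{1}{4834}\right)\right) \left(-153 + 3015\right) = \left(2886 - \frac{21}{4834}\right) 2862 = \frac{13950903}{4834} \cdot 2862 = \frac{19963742193}{2417}$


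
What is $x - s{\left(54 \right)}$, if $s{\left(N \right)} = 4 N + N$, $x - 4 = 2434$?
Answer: $2168$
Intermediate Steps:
$x = 2438$ ($x = 4 + 2434 = 2438$)
$s{\left(N \right)} = 5 N$
$x - s{\left(54 \right)} = 2438 - 5 \cdot 54 = 2438 - 270 = 2168$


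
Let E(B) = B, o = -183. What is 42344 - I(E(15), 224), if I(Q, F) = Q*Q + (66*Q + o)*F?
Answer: -138649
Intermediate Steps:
I(Q, F) = Q² + F*(-183 + 66*Q) (I(Q, F) = Q*Q + (66*Q - 183)*F = Q² + (-183 + 66*Q)*F = Q² + F*(-183 + 66*Q))
42344 - I(E(15), 224) = 42344 - (15² - 183*224 + 66*224*15) = 42344 - (225 - 40992 + 221760) = 42344 - 1*180993 = 42344 - 180993 = -138649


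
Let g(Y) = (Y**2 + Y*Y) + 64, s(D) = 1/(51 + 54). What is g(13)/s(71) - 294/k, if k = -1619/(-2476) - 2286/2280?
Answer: 1765904910/41017 ≈ 43053.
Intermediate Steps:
s(D) = 1/105
g(Y) = 64 + 2*Y**2 (g(Y) = (Y**2 + Y**2) + 64 = 2*Y**2 + 64 = 64 + 2*Y**2)
k = -41017/117610 (k = -1619*(-1/2476) - 2286*1/2280 = 1619/2476 - 381/380 = -41017/117610 ≈ -0.34875)
g(13)/s(71) - 294/k = (64 + 2*13**2)/(1/105) - 294/(-41017/117610) = (64 + 2*169)*105 - 294*(-117610/41017) = (64 + 338)*105 + 34577340/41017 = 402*105 + 34577340/41017 = 42210 + 34577340/41017 = 1765904910/41017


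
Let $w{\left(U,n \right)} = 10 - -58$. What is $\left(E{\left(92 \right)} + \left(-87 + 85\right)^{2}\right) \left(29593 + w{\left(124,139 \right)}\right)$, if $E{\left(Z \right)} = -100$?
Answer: $-2847456$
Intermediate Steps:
$w{\left(U,n \right)} = 68$ ($w{\left(U,n \right)} = 10 + 58 = 68$)
$\left(E{\left(92 \right)} + \left(-87 + 85\right)^{2}\right) \left(29593 + w{\left(124,139 \right)}\right) = \left(-100 + \left(-87 + 85\right)^{2}\right) \left(29593 + 68\right) = \left(-100 + \left(-2\right)^{2}\right) 29661 = \left(-100 + 4\right) 29661 = \left(-96\right) 29661 = -2847456$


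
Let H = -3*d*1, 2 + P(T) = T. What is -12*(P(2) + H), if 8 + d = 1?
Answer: -252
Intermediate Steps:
d = -7 (d = -8 + 1 = -7)
P(T) = -2 + T
H = 21 (H = -3*(-7)*1 = 21*1 = 21)
-12*(P(2) + H) = -12*((-2 + 2) + 21) = -12*(0 + 21) = -12*21 = -252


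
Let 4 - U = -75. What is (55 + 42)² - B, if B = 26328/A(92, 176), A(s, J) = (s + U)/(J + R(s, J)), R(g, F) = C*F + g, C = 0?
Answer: -1815655/57 ≈ -31854.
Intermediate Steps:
U = 79 (U = 4 - 1*(-75) = 4 + 75 = 79)
R(g, F) = g (R(g, F) = 0*F + g = 0 + g = g)
A(s, J) = (79 + s)/(J + s) (A(s, J) = (s + 79)/(J + s) = (79 + s)/(J + s))
B = 2351968/57 (B = 26328/(((79 + 92)/(176 + 92))) = 26328/((171/268)) = 26328/(((1/268)*171)) = 26328/(171/268) = 26328*(268/171) = 2351968/57 ≈ 41263.)
(55 + 42)² - B = (55 + 42)² - 1*2351968/57 = 97² - 2351968/57 = 9409 - 2351968/57 = -1815655/57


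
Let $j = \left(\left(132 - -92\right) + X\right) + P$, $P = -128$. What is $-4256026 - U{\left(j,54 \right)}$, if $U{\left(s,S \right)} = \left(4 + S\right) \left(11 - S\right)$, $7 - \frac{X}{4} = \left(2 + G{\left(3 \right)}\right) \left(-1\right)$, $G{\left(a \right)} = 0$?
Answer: $-4253532$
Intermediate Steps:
$X = 36$ ($X = 28 - 4 \left(2 + 0\right) \left(-1\right) = 28 - 4 \cdot 2 \left(-1\right) = 28 - -8 = 28 + 8 = 36$)
$j = 132$ ($j = \left(\left(132 - -92\right) + 36\right) - 128 = \left(\left(132 + 92\right) + 36\right) - 128 = \left(224 + 36\right) - 128 = 260 - 128 = 132$)
$-4256026 - U{\left(j,54 \right)} = -4256026 - \left(44 - 54^{2} + 7 \cdot 54\right) = -4256026 - \left(44 - 2916 + 378\right) = -4256026 - -2494 = -4256026 + 2494 = -4253532$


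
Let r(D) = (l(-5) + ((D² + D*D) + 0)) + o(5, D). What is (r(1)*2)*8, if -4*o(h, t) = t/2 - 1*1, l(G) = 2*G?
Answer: -126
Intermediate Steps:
o(h, t) = ¼ - t/8 (o(h, t) = -(t/2 - 1*1)/4 = -(t*(½) - 1)/4 = -(t/2 - 1)/4 = -(-1 + t/2)/4 = ¼ - t/8)
r(D) = -39/4 + 2*D² - D/8 (r(D) = (2*(-5) + ((D² + D*D) + 0)) + (¼ - D/8) = (-10 + ((D² + D²) + 0)) + (¼ - D/8) = (-10 + (2*D² + 0)) + (¼ - D/8) = (-10 + 2*D²) + (¼ - D/8) = -39/4 + 2*D² - D/8)
(r(1)*2)*8 = ((-39/4 + 2*1² - ⅛*1)*2)*8 = ((-39/4 + 2*1 - ⅛)*2)*8 = ((-39/4 + 2 - ⅛)*2)*8 = -63/8*2*8 = -63/4*8 = -126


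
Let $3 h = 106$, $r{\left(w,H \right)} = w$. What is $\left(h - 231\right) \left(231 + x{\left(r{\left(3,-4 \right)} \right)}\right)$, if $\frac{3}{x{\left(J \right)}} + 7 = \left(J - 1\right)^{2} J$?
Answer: $- \frac{226582}{5} \approx -45316.0$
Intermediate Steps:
$x{\left(J \right)} = \frac{3}{-7 + J \left(-1 + J\right)^{2}}$ ($x{\left(J \right)} = \frac{3}{-7 + \left(J - 1\right)^{2} J} = \frac{3}{-7 + \left(-1 + J\right)^{2} J} = \frac{3}{-7 + J \left(-1 + J\right)^{2}}$)
$h = \frac{106}{3}$ ($h = \frac{1}{3} \cdot 106 = \frac{106}{3} \approx 35.333$)
$\left(h - 231\right) \left(231 + x{\left(r{\left(3,-4 \right)} \right)}\right) = \left(\frac{106}{3} - 231\right) \left(231 + \frac{3}{-7 + 3 \left(-1 + 3\right)^{2}}\right) = - \frac{587 \left(231 + \frac{3}{-7 + 3 \cdot 2^{2}}\right)}{3} = - \frac{587 \left(231 + \frac{3}{-7 + 3 \cdot 4}\right)}{3} = - \frac{587 \left(231 + \frac{3}{-7 + 12}\right)}{3} = - \frac{587 \left(231 + \frac{3}{5}\right)}{3} = \left(- \frac{587}{3}\right) \frac{1158}{5} = - \frac{226582}{5}$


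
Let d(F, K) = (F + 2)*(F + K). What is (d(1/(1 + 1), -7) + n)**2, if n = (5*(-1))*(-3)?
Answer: 25/16 ≈ 1.5625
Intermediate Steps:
d(F, K) = (2 + F)*(F + K)
n = 15 (n = -5*(-3) = 15)
(d(1/(1 + 1), -7) + n)**2 = (((1/(1 + 1))**2 + 2/(1 + 1) + 2*(-7) - 7/(1 + 1)) + 15)**2 = (((1/2)**2 + 2/2 - 14 - 7/2) + 15)**2 = (((1/2)**2 + 2*(1/2) - 14 + (1/2)*(-7)) + 15)**2 = ((1/4 + 1 - 14 - 7/2) + 15)**2 = (-65/4 + 15)**2 = (-5/4)**2 = 25/16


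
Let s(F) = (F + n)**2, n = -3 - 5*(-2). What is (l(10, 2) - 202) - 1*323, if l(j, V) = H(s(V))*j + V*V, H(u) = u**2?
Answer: 65089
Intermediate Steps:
n = 7 (n = -3 + 10 = 7)
s(F) = (7 + F)**2 (s(F) = (F + 7)**2 = (7 + F)**2)
l(j, V) = V**2 + j*(7 + V)**4 (l(j, V) = ((7 + V)**2)**2*j + V*V = (7 + V)**4*j + V**2 = j*(7 + V)**4 + V**2 = V**2 + j*(7 + V)**4)
(l(10, 2) - 202) - 1*323 = ((2**2 + 10*(7 + 2)**4) - 202) - 1*323 = ((4 + 10*9**4) - 202) - 323 = ((4 + 10*6561) - 202) - 323 = ((4 + 65610) - 202) - 323 = (65614 - 202) - 323 = 65412 - 323 = 65089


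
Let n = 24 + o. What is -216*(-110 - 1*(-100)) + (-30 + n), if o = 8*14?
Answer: 2266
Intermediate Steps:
o = 112
n = 136 (n = 24 + 112 = 136)
-216*(-110 - 1*(-100)) + (-30 + n) = -216*(-110 - 1*(-100)) + (-30 + 136) = -216*(-110 + 100) + 106 = -216*(-10) + 106 = 2160 + 106 = 2266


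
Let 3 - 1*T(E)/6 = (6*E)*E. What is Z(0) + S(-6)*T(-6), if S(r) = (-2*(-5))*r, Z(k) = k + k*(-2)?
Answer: 76680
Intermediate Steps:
Z(k) = -k (Z(k) = k - 2*k = -k)
S(r) = 10*r
T(E) = 18 - 36*E**2 (T(E) = 18 - 6*6*E*E = 18 - 36*E**2)
Z(0) + S(-6)*T(-6) = -1*0 + (10*(-6))*(18 - 36*(-6)**2) = 0 - 60*(18 - 36*36) = 0 - 60*(18 - 1296) = 0 - 60*(-1278) = 0 + 76680 = 76680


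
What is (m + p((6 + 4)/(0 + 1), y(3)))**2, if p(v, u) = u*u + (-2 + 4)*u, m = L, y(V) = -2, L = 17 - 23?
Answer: 36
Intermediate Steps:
L = -6
m = -6
p(v, u) = u**2 + 2*u
(m + p((6 + 4)/(0 + 1), y(3)))**2 = (-6 - 2*(2 - 2))**2 = (-6 - 2*0)**2 = (-6 + 0)**2 = (-6)**2 = 36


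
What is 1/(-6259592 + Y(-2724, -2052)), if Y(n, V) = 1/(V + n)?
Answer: -4776/29895811393 ≈ -1.5975e-7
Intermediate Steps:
1/(-6259592 + Y(-2724, -2052)) = 1/(-6259592 + 1/(-2052 - 2724)) = 1/(-6259592 + 1/(-4776)) = 1/(-6259592 - 1/4776) = 1/(-29895811393/4776) = -4776/29895811393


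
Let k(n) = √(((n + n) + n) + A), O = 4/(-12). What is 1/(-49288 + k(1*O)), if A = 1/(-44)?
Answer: -2168672/106889505581 - 6*I*√55/106889505581 ≈ -2.0289e-5 - 4.1629e-10*I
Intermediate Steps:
A = -1/44 ≈ -0.022727
O = -⅓ (O = 4*(-1/12) = -⅓ ≈ -0.33333)
k(n) = √(-1/44 + 3*n) (k(n) = √(((n + n) + n) - 1/44) = √((2*n + n) - 1/44) = √(3*n - 1/44) = √(-1/44 + 3*n))
1/(-49288 + k(1*O)) = 1/(-49288 + √(-11 + 1452*(1*(-⅓)))/22) = 1/(-49288 + √(-11 + 1452*(-⅓))/22) = 1/(-49288 + √(-11 - 484)/22) = 1/(-49288 + √(-495)/22) = 1/(-49288 + (3*I*√55)/22) = 1/(-49288 + 3*I*√55/22)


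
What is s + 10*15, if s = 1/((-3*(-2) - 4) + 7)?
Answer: 1351/9 ≈ 150.11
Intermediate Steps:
s = 1/9 (s = 1/((6 - 4) + 7) = 1/(2 + 7) = 1/9 ≈ 0.11111)
s + 10*15 = 1/9 + 10*15 = 1/9 + 150 = 1351/9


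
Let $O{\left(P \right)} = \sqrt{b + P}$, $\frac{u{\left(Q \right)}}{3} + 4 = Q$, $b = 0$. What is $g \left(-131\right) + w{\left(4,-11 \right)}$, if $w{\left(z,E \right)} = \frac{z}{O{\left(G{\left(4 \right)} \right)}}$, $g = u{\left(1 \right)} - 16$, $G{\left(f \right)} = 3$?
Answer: $3275 + \frac{4 \sqrt{3}}{3} \approx 3277.3$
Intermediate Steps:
$u{\left(Q \right)} = -12 + 3 Q$
$g = -25$ ($g = \left(-12 + 3 \cdot 1\right) - 16 = \left(-12 + 3\right) - 16 = -9 - 16 = -25$)
$O{\left(P \right)} = \sqrt{P}$ ($O{\left(P \right)} = \sqrt{0 + P} = \sqrt{P}$)
$w{\left(z,E \right)} = \frac{z \sqrt{3}}{3}$ ($w{\left(z,E \right)} = \frac{z}{\sqrt{3}} = z \frac{\sqrt{3}}{3} = \frac{z \sqrt{3}}{3}$)
$g \left(-131\right) + w{\left(4,-11 \right)} = \left(-25\right) \left(-131\right) + \frac{1}{3} \cdot 4 \sqrt{3} = 3275 + \frac{4 \sqrt{3}}{3}$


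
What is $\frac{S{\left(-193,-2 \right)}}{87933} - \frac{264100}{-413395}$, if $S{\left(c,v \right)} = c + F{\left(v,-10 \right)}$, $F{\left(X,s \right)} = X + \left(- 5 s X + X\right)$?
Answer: $\frac{1540021799}{2423404169} \approx 0.63548$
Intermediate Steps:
$F{\left(X,s \right)} = 2 X - 5 X s$ ($F{\left(X,s \right)} = X - \left(- X + 5 X s\right) = 2 X - 5 X s$)
$S{\left(c,v \right)} = c + 52 v$ ($S{\left(c,v \right)} = c + v \left(2 - -50\right) = c + v \left(2 + 50\right) = c + v 52 = c + 52 v$)
$\frac{S{\left(-193,-2 \right)}}{87933} - \frac{264100}{-413395} = \frac{-193 + 52 \left(-2\right)}{87933} - \frac{264100}{-413395} = \left(-193 - 104\right) \frac{1}{87933} - - \frac{52820}{82679} = \left(-297\right) \frac{1}{87933} + \frac{52820}{82679} = - \frac{99}{29311} + \frac{52820}{82679} = \frac{1540021799}{2423404169}$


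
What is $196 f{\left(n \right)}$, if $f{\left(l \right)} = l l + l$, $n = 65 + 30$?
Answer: $1787520$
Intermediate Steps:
$n = 95$
$f{\left(l \right)} = l + l^{2}$ ($f{\left(l \right)} = l^{2} + l = l + l^{2}$)
$196 f{\left(n \right)} = 196 \cdot 95 \left(1 + 95\right) = 196 \cdot 95 \cdot 96 = 196 \cdot 9120 = 1787520$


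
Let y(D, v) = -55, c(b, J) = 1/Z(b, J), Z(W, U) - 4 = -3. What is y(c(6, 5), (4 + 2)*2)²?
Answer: 3025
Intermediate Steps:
Z(W, U) = 1 (Z(W, U) = 4 - 3 = 1)
c(b, J) = 1 (c(b, J) = 1/1 = 1)
y(c(6, 5), (4 + 2)*2)² = (-55)² = 3025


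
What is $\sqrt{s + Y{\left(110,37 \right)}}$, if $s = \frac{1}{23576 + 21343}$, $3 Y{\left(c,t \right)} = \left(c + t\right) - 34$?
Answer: $\frac{5 \sqrt{337780898}}{14973} \approx 6.1373$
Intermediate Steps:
$Y{\left(c,t \right)} = - \frac{34}{3} + \frac{c}{3} + \frac{t}{3}$ ($Y{\left(c,t \right)} = \frac{\left(c + t\right) - 34}{3} = \frac{-34 + c + t}{3} = - \frac{34}{3} + \frac{c}{3} + \frac{t}{3}$)
$s = \frac{1}{44919} \approx 2.2262 \cdot 10^{-5}$
$\sqrt{s + Y{\left(110,37 \right)}} = \sqrt{\frac{1}{44919} + \left(- \frac{34}{3} + \frac{1}{3} \cdot 110 + \frac{1}{3} \cdot 37\right)} = \sqrt{\frac{1}{44919} + \left(- \frac{34}{3} + \frac{110}{3} + \frac{37}{3}\right)} = \sqrt{\frac{1}{44919} + \frac{113}{3}} = \sqrt{\frac{1691950}{44919}} = \frac{5 \sqrt{337780898}}{14973}$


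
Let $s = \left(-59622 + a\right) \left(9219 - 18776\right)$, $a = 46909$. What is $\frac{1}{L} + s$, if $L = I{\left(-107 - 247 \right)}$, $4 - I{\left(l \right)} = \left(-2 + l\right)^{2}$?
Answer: $\frac{15397702405211}{126732} \approx 1.215 \cdot 10^{8}$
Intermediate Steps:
$I{\left(l \right)} = 4 - \left(-2 + l\right)^{2}$
$L = -126732$ ($L = \left(-107 - 247\right) \left(4 - \left(-107 - 247\right)\right) = - 354 \left(4 - -354\right) = - 354 \left(4 + 354\right) = \left(-354\right) 358 = -126732$)
$s = 121498141$ ($s = \left(-59622 + 46909\right) \left(9219 - 18776\right) = \left(-12713\right) \left(-9557\right) = 121498141$)
$\frac{1}{L} + s = \frac{1}{-126732} + 121498141 = - \frac{1}{126732} + 121498141 = \frac{15397702405211}{126732}$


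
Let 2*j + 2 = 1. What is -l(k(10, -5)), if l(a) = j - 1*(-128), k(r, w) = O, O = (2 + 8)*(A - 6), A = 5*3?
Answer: -255/2 ≈ -127.50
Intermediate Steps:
j = -½ (j = -1 + (½)*1 = -1 + ½ = -½ ≈ -0.50000)
A = 15
O = 90 (O = (2 + 8)*(15 - 6) = 10*9 = 90)
k(r, w) = 90
l(a) = 255/2 (l(a) = -½ - 1*(-128) = -½ + 128 = 255/2)
-l(k(10, -5)) = -1*255/2 = -255/2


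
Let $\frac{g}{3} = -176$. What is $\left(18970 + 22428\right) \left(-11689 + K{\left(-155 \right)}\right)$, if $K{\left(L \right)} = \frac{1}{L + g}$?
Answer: $- \frac{330504576024}{683} \approx -4.839 \cdot 10^{8}$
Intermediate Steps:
$g = -528$ ($g = 3 \left(-176\right) = -528$)
$K{\left(L \right)} = \frac{1}{-528 + L}$ ($K{\left(L \right)} = \frac{1}{L - 528} = \frac{1}{-528 + L}$)
$\left(18970 + 22428\right) \left(-11689 + K{\left(-155 \right)}\right) = \left(18970 + 22428\right) \left(-11689 + \frac{1}{-528 - 155}\right) = 41398 \left(-11689 + \frac{1}{-683}\right) = 41398 \left(-11689 - \frac{1}{683}\right) = 41398 \left(- \frac{7983588}{683}\right) = - \frac{330504576024}{683}$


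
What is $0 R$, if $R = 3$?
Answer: $0$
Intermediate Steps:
$0 R = 0 \cdot 3 = 0$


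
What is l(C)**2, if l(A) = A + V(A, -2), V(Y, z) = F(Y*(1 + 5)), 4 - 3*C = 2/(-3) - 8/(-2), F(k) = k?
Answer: 196/81 ≈ 2.4198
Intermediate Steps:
C = 2/9 (C = 4/3 - (2/(-3) - 8/(-2))/3 = 4/3 - (2*(-1/3) - 8*(-1/2))/3 = 4/3 - (-2/3 + 4)/3 = 4/3 - 1/3*10/3 = 4/3 - 10/9 = 2/9 ≈ 0.22222)
V(Y, z) = 6*Y (V(Y, z) = Y*(1 + 5) = Y*6 = 6*Y)
l(A) = 7*A (l(A) = A + 6*A = 7*A)
l(C)**2 = (7*(2/9))**2 = (14/9)**2 = 196/81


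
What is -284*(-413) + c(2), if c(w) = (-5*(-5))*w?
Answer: 117342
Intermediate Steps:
c(w) = 25*w
-284*(-413) + c(2) = -284*(-413) + 25*2 = 117292 + 50 = 117342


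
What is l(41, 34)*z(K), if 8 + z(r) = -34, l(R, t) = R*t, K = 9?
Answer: -58548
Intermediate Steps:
z(r) = -42 (z(r) = -8 - 34 = -42)
l(41, 34)*z(K) = (41*34)*(-42) = 1394*(-42) = -58548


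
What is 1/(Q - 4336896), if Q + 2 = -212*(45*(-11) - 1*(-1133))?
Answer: -1/4472154 ≈ -2.2361e-7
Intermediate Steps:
Q = -135258 (Q = -2 - 212*(45*(-11) - 1*(-1133)) = -2 - 212*(-495 + 1133) = -2 - 212*638 = -2 - 135256 = -135258)
1/(Q - 4336896) = 1/(-135258 - 4336896) = 1/(-4472154) = -1/4472154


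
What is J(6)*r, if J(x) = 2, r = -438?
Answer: -876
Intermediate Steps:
J(6)*r = 2*(-438) = -876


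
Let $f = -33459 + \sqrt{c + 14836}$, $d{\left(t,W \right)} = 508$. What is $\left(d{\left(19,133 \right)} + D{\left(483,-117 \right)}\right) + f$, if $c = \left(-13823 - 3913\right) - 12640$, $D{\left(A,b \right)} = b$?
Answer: $-33068 + 2 i \sqrt{3885} \approx -33068.0 + 124.66 i$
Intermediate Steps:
$c = -30376$ ($c = -17736 - 12640 = -30376$)
$f = -33459 + 2 i \sqrt{3885}$ ($f = -33459 + \sqrt{-30376 + 14836} = -33459 + \sqrt{-15540} = -33459 + 2 i \sqrt{3885} \approx -33459.0 + 124.66 i$)
$\left(d{\left(19,133 \right)} + D{\left(483,-117 \right)}\right) + f = \left(508 - 117\right) - \left(33459 - 2 i \sqrt{3885}\right) = 391 - \left(33459 - 2 i \sqrt{3885}\right) = -33068 + 2 i \sqrt{3885}$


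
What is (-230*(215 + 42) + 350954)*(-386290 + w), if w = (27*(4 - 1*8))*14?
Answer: -113177686888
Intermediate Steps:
w = -1512 (w = (27*(4 - 8))*14 = (27*(-4))*14 = -108*14 = -1512)
(-230*(215 + 42) + 350954)*(-386290 + w) = (-230*(215 + 42) + 350954)*(-386290 - 1512) = (-230*257 + 350954)*(-387802) = (-59110 + 350954)*(-387802) = 291844*(-387802) = -113177686888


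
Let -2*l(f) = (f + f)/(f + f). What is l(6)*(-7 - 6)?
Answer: 13/2 ≈ 6.5000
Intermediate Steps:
l(f) = -½ (l(f) = -(f + f)/(2*(f + f)) = -2*f/(2*(2*f)) = -2*f*1/(2*f)/2 = -½*1 = -½)
l(6)*(-7 - 6) = -(-7 - 6)/2 = -½*(-13) = 13/2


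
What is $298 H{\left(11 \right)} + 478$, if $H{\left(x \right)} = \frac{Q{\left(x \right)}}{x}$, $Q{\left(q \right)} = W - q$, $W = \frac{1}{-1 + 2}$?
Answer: $\frac{2278}{11} \approx 207.09$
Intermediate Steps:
$W = 1$ ($W = 1^{-1} = 1$)
$Q{\left(q \right)} = 1 - q$
$H{\left(x \right)} = \frac{1 - x}{x}$
$298 H{\left(11 \right)} + 478 = 298 \frac{1 - 11}{11} + 478 = 298 \cdot \frac{1}{11} \left(-10\right) + 478 = 298 \left(- \frac{10}{11}\right) + 478 = - \frac{2980}{11} + 478 = \frac{2278}{11}$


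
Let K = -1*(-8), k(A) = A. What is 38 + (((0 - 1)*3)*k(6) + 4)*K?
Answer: -74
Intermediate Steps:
K = 8
38 + (((0 - 1)*3)*k(6) + 4)*K = 38 + (((0 - 1)*3)*6 + 4)*8 = 38 + (-1*3*6 + 4)*8 = 38 + (-3*6 + 4)*8 = 38 + (-18 + 4)*8 = 38 - 14*8 = 38 - 112 = -74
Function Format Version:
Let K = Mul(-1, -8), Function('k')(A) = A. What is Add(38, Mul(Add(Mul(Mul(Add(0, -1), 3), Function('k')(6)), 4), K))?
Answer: -74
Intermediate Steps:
K = 8
Add(38, Mul(Add(Mul(Mul(Add(0, -1), 3), Function('k')(6)), 4), K)) = Add(38, Mul(Add(Mul(Mul(Add(0, -1), 3), 6), 4), 8)) = Add(38, Mul(Add(Mul(Mul(-1, 3), 6), 4), 8)) = Add(38, Mul(Add(Mul(-3, 6), 4), 8)) = Add(38, Mul(Add(-18, 4), 8)) = Add(38, Mul(-14, 8)) = Add(38, -112) = -74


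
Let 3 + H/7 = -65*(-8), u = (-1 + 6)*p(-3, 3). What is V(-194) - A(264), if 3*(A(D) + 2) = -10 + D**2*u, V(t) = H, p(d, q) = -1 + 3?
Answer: -686087/3 ≈ -2.2870e+5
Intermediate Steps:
p(d, q) = 2
u = 10 (u = (-1 + 6)*2 = 5*2 = 10)
H = 3619 (H = -21 + 7*(-65*(-8)) = -21 + 7*520 = -21 + 3640 = 3619)
V(t) = 3619
A(D) = -16/3 + 10*D**2/3 (A(D) = -2 + (-10 + D**2*10)/3 = -2 + (-10 + 10*D**2)/3 = -2 + (-10/3 + 10*D**2/3) = -16/3 + 10*D**2/3)
V(-194) - A(264) = 3619 - (-16/3 + (10/3)*264**2) = 3619 - (-16/3 + (10/3)*69696) = 3619 - (-16/3 + 232320) = 3619 - 1*696944/3 = 3619 - 696944/3 = -686087/3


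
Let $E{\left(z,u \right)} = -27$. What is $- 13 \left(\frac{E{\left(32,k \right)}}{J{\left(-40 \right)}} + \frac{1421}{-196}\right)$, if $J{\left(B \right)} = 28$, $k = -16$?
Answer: $\frac{1495}{14} \approx 106.79$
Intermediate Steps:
$- 13 \left(\frac{E{\left(32,k \right)}}{J{\left(-40 \right)}} + \frac{1421}{-196}\right) = - 13 \left(- \frac{27}{28} + \frac{1421}{-196}\right) = - 13 \left(\left(-27\right) \frac{1}{28} + 1421 \left(- \frac{1}{196}\right)\right) = - 13 \left(- \frac{27}{28} - \frac{29}{4}\right) = \left(-13\right) \left(- \frac{115}{14}\right) = \frac{1495}{14}$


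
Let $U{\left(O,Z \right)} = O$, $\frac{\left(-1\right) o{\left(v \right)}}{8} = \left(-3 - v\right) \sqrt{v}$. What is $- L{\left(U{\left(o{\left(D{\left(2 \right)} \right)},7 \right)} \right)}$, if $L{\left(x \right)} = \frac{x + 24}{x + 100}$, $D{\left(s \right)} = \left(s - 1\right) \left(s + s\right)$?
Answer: $- \frac{34}{53} \approx -0.64151$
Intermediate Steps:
$D{\left(s \right)} = 2 s \left(-1 + s\right)$ ($D{\left(s \right)} = \left(-1 + s\right) 2 s = 2 s \left(-1 + s\right)$)
$o{\left(v \right)} = - 8 \sqrt{v} \left(-3 - v\right)$ ($o{\left(v \right)} = - 8 \left(-3 - v\right) \sqrt{v} = - 8 \sqrt{v} \left(-3 - v\right)$)
$L{\left(x \right)} = \frac{24 + x}{100 + x}$
$- L{\left(U{\left(o{\left(D{\left(2 \right)} \right)},7 \right)} \right)} = - \frac{24 + 8 \sqrt{2 \cdot 2 \left(-1 + 2\right)} \left(3 + 2 \cdot 2 \left(-1 + 2\right)\right)}{100 + 8 \sqrt{2 \cdot 2 \left(-1 + 2\right)} \left(3 + 2 \cdot 2 \left(-1 + 2\right)\right)} = - \frac{24 + 8 \sqrt{2 \cdot 2 \cdot 1} \left(3 + 2 \cdot 2 \cdot 1\right)}{100 + 8 \sqrt{2 \cdot 2 \cdot 1} \left(3 + 2 \cdot 2 \cdot 1\right)} = - \frac{24 + 8 \sqrt{4} \left(3 + 4\right)}{100 + 8 \sqrt{4} \left(3 + 4\right)} = - \frac{24 + 8 \cdot 2 \cdot 7}{100 + 8 \cdot 2 \cdot 7} = - \frac{24 + 112}{100 + 112} = - \frac{136}{212} = \left(-1\right) \frac{34}{53} = - \frac{34}{53}$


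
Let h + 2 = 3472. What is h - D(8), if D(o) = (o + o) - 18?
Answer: 3472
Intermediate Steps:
h = 3470 (h = -2 + 3472 = 3470)
D(o) = -18 + 2*o (D(o) = 2*o - 18 = -18 + 2*o)
h - D(8) = 3470 - (-18 + 2*8) = 3470 - (-18 + 16) = 3470 - 1*(-2) = 3470 + 2 = 3472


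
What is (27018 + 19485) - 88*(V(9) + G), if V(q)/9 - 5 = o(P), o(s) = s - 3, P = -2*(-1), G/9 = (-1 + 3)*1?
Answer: 41751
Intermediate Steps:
G = 18 (G = 9*((-1 + 3)*1) = 9*(2*1) = 9*2 = 18)
P = 2
o(s) = -3 + s
V(q) = 36 (V(q) = 45 + 9*(-3 + 2) = 45 + 9*(-1) = 45 - 9 = 36)
(27018 + 19485) - 88*(V(9) + G) = (27018 + 19485) - 88*(36 + 18) = 46503 - 88*54 = 46503 - 4752 = 41751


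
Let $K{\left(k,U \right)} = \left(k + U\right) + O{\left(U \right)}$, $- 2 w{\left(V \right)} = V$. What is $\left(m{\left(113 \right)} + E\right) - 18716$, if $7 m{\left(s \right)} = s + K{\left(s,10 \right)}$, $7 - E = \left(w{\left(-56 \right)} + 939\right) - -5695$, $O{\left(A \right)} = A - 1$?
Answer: $-25336$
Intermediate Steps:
$O{\left(A \right)} = -1 + A$
$w{\left(V \right)} = - \frac{V}{2}$
$K{\left(k,U \right)} = -1 + k + 2 U$ ($K{\left(k,U \right)} = \left(k + U\right) + \left(-1 + U\right) = \left(U + k\right) + \left(-1 + U\right) = -1 + k + 2 U$)
$E = -6655$ ($E = 7 - \left(\left(\left(- \frac{1}{2}\right) \left(-56\right) + 939\right) - -5695\right) = 7 - \left(\left(28 + 939\right) + 5695\right) = 7 - \left(967 + 5695\right) = 7 - 6662 = -6655$)
$m{\left(s \right)} = \frac{19}{7} + \frac{2 s}{7}$ ($m{\left(s \right)} = \frac{s + \left(-1 + s + 2 \cdot 10\right)}{7} = \frac{s + \left(-1 + s + 20\right)}{7} = \frac{s + \left(19 + s\right)}{7} = \frac{19 + 2 s}{7} = \frac{19}{7} + \frac{2 s}{7}$)
$\left(m{\left(113 \right)} + E\right) - 18716 = \left(\left(\frac{19}{7} + \frac{2}{7} \cdot 113\right) - 6655\right) - 18716 = \left(\left(\frac{19}{7} + \frac{226}{7}\right) - 6655\right) - 18716 = \left(35 - 6655\right) - 18716 = -6620 - 18716 = -25336$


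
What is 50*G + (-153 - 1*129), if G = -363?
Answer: -18432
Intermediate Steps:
50*G + (-153 - 1*129) = 50*(-363) + (-153 - 1*129) = -18150 + (-153 - 129) = -18150 - 282 = -18432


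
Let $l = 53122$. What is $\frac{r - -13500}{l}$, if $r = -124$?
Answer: $\frac{6688}{26561} \approx 0.2518$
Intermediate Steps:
$\frac{r - -13500}{l} = \frac{-124 - -13500}{53122} = \left(-124 + 13500\right) \frac{1}{53122} = 13376 \cdot \frac{1}{53122} = \frac{6688}{26561}$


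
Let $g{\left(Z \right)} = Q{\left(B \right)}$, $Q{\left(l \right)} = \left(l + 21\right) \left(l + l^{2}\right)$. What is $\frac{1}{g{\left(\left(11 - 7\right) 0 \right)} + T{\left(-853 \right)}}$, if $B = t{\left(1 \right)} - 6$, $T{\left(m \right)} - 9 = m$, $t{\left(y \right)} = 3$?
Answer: $- \frac{1}{736} \approx -0.0013587$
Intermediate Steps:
$T{\left(m \right)} = 9 + m$
$B = -3$ ($B = 3 - 6 = -3$)
$Q{\left(l \right)} = \left(21 + l\right) \left(l + l^{2}\right)$
$g{\left(Z \right)} = 108$ ($g{\left(Z \right)} = - 3 \left(21 + \left(-3\right)^{2} + 22 \left(-3\right)\right) = - 3 \left(21 + 9 - 66\right) = \left(-3\right) \left(-36\right) = 108$)
$\frac{1}{g{\left(\left(11 - 7\right) 0 \right)} + T{\left(-853 \right)}} = \frac{1}{108 + \left(9 - 853\right)} = \frac{1}{108 - 844} = \frac{1}{-736} = - \frac{1}{736}$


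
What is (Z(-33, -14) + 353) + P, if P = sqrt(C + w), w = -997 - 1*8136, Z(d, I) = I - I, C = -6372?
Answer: 353 + I*sqrt(15505) ≈ 353.0 + 124.52*I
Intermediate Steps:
Z(d, I) = 0
w = -9133 (w = -997 - 8136 = -9133)
P = I*sqrt(15505) (P = sqrt(-6372 - 9133) = sqrt(-15505) = I*sqrt(15505) ≈ 124.52*I)
(Z(-33, -14) + 353) + P = (0 + 353) + I*sqrt(15505) = 353 + I*sqrt(15505)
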